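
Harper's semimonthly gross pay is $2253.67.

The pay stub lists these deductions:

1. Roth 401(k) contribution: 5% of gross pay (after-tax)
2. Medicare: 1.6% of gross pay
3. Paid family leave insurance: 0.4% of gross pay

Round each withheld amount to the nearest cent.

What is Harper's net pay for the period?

Paid family leave insurance: $2253.67 × 0.004 = $9.01
Medicare: $2253.67 × 0.016 = $36.06
Roth 401(k) contribution: $2253.67 × 0.05 = $112.68
Total deductions = $9.01 + $36.06 + $112.68 = $157.75
Net pay = $2253.67 − $157.75 = $2095.92

$2095.92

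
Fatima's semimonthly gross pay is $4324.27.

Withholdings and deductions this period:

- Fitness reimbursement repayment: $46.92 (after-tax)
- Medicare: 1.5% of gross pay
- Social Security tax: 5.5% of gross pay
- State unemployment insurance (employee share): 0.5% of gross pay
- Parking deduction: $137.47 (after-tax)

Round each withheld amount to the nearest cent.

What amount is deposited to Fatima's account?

$3815.57

Medicare: $4324.27 × 0.015 = $64.86
State unemployment insurance (employee share): $4324.27 × 0.005 = $21.62
Social Security tax: $4324.27 × 0.055 = $237.83
Fitness reimbursement repayment: $46.92
Parking deduction: $137.47
Total deductions = $64.86 + $21.62 + $237.83 + $46.92 + $137.47 = $508.70
Net pay = $4324.27 − $508.70 = $3815.57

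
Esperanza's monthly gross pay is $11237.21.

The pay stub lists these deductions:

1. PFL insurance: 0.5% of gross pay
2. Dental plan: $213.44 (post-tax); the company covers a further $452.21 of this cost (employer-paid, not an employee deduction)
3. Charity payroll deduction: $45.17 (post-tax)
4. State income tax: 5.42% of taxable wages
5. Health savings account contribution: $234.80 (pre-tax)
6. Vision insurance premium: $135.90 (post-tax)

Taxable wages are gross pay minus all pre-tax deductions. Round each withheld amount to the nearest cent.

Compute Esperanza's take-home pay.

$9955.38

Health savings account contribution: $234.80
Taxable wages = $11237.21 − $234.80 = $11002.41
State income tax: $11002.41 × 0.0542 = $596.33
PFL insurance: $11237.21 × 0.005 = $56.19
Vision insurance premium: $135.90
Charity payroll deduction: $45.17
Dental plan: $213.44
(Employer's $452.21 toward dental plan is not withheld from the employee.)
Total deductions = $234.80 + $596.33 + $56.19 + $135.90 + $45.17 + $213.44 = $1281.83
Net pay = $11237.21 − $1281.83 = $9955.38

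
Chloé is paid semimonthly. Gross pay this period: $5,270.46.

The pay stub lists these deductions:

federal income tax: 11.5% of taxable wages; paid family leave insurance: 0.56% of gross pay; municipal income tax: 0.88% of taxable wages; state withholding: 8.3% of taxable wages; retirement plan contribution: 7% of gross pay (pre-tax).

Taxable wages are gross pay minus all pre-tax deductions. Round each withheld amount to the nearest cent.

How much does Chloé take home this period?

$3,858.38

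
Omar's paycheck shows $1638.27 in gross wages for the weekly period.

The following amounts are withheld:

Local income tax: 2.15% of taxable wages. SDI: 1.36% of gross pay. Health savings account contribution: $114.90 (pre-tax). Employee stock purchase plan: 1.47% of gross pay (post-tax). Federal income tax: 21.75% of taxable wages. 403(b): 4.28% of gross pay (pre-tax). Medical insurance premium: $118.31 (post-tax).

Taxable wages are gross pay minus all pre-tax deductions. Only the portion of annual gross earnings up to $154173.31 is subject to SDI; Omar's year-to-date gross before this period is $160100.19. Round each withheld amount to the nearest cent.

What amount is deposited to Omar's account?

Health savings account contribution: $114.90
403(b): $1638.27 × 0.0428 = $70.12
Pre-tax total = $114.90 + $70.12 = $185.02
Taxable wages = $1638.27 − $185.02 = $1453.25
Local income tax: $1453.25 × 0.0215 = $31.24
Federal income tax: $1453.25 × 0.2175 = $316.08
SDI: annual cap $154173.31 already reached (YTD $160100.19), so $0.00
Medical insurance premium: $118.31
Employee stock purchase plan: $1638.27 × 0.0147 = $24.08
Total deductions = $114.90 + $70.12 + $31.24 + $316.08 + $0.00 + $118.31 + $24.08 = $674.73
Net pay = $1638.27 − $674.73 = $963.54

$963.54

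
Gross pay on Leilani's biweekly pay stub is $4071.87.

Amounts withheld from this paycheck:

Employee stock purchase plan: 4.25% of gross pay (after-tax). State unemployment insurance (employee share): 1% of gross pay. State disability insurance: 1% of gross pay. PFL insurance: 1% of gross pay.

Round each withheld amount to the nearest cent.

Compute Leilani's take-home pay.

PFL insurance: $4071.87 × 0.01 = $40.72
State disability insurance: $4071.87 × 0.01 = $40.72
State unemployment insurance (employee share): $4071.87 × 0.01 = $40.72
Employee stock purchase plan: $4071.87 × 0.0425 = $173.05
Total deductions = $40.72 + $40.72 + $40.72 + $173.05 = $295.21
Net pay = $4071.87 − $295.21 = $3776.66

$3776.66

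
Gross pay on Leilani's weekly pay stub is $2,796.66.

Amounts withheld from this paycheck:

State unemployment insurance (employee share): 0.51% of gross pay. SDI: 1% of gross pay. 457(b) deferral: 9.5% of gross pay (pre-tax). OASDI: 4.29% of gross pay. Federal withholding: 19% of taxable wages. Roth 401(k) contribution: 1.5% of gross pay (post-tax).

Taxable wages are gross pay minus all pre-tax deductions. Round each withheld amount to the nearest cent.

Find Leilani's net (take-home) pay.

$1,845.93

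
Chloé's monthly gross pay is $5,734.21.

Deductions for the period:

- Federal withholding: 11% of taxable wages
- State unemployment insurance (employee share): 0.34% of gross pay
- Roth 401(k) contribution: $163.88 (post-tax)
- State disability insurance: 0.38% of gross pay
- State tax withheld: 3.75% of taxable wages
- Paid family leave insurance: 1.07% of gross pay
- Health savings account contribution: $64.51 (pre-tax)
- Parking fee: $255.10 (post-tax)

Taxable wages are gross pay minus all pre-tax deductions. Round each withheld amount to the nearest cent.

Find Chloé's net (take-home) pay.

$4,311.79

Health savings account contribution: $64.51
Taxable wages = $5,734.21 − $64.51 = $5,669.70
Federal withholding: $5,669.70 × 0.11 = $623.67
State tax withheld: $5,669.70 × 0.0375 = $212.61
Paid family leave insurance: $5,734.21 × 0.0107 = $61.36
State unemployment insurance (employee share): $5,734.21 × 0.0034 = $19.50
State disability insurance: $5,734.21 × 0.0038 = $21.79
Parking fee: $255.10
Roth 401(k) contribution: $163.88
Total deductions = $64.51 + $623.67 + $212.61 + $61.36 + $19.50 + $21.79 + $255.10 + $163.88 = $1,422.42
Net pay = $5,734.21 − $1,422.42 = $4,311.79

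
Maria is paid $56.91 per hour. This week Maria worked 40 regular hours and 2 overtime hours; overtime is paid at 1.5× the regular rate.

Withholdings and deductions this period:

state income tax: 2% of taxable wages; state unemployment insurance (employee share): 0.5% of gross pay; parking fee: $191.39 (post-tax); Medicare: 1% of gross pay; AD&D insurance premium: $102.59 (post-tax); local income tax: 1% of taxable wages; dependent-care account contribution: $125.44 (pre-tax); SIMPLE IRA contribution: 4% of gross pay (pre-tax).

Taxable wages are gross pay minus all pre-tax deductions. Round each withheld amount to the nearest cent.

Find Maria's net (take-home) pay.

Regular pay: 40 × $56.91 = $2,276.40
Overtime pay: 2 × $56.91 × 1.5 = $170.73
Gross pay = $2,276.40 + $170.73 = $2,447.13
Dependent-care account contribution: $125.44
SIMPLE IRA contribution: $2,447.13 × 0.04 = $97.89
Pre-tax total = $125.44 + $97.89 = $223.33
Taxable wages = $2,447.13 − $223.33 = $2,223.80
Local income tax: $2,223.80 × 0.01 = $22.24
State income tax: $2,223.80 × 0.02 = $44.48
Medicare: $2,447.13 × 0.01 = $24.47
State unemployment insurance (employee share): $2,447.13 × 0.005 = $12.24
AD&D insurance premium: $102.59
Parking fee: $191.39
Total deductions = $125.44 + $97.89 + $22.24 + $44.48 + $24.47 + $12.24 + $102.59 + $191.39 = $620.74
Net pay = $2,447.13 − $620.74 = $1,826.39

$1,826.39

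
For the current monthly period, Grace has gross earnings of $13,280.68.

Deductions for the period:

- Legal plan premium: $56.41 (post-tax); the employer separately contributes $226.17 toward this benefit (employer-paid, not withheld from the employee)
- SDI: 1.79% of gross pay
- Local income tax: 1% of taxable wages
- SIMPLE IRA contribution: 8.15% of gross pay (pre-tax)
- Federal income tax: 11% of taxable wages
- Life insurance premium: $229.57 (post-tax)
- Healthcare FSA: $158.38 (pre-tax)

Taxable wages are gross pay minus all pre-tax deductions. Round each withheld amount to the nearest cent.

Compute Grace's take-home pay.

$10,071.43

SIMPLE IRA contribution: $13,280.68 × 0.0815 = $1,082.38
Healthcare FSA: $158.38
Pre-tax total = $1,082.38 + $158.38 = $1,240.76
Taxable wages = $13,280.68 − $1,240.76 = $12,039.92
Local income tax: $12,039.92 × 0.01 = $120.40
Federal income tax: $12,039.92 × 0.11 = $1,324.39
SDI: $13,280.68 × 0.0179 = $237.72
Legal plan premium: $56.41
Life insurance premium: $229.57
(Employer's $226.17 toward legal plan premium is not withheld from the employee.)
Total deductions = $1,082.38 + $158.38 + $120.40 + $1,324.39 + $237.72 + $56.41 + $229.57 = $3,209.25
Net pay = $13,280.68 − $3,209.25 = $10,071.43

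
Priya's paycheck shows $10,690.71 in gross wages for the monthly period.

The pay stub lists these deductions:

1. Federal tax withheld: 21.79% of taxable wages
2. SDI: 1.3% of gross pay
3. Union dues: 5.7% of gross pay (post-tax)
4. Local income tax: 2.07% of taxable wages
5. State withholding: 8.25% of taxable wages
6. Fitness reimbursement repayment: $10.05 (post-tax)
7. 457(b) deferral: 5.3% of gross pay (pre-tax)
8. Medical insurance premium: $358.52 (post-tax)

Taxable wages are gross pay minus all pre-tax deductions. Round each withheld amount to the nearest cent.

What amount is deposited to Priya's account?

457(b) deferral: $10,690.71 × 0.053 = $566.61
Taxable wages = $10,690.71 − $566.61 = $10,124.10
Federal tax withheld: $10,124.10 × 0.2179 = $2,206.04
Local income tax: $10,124.10 × 0.0207 = $209.57
State withholding: $10,124.10 × 0.0825 = $835.24
SDI: $10,690.71 × 0.013 = $138.98
Fitness reimbursement repayment: $10.05
Medical insurance premium: $358.52
Union dues: $10,690.71 × 0.057 = $609.37
Total deductions = $566.61 + $2,206.04 + $209.57 + $835.24 + $138.98 + $10.05 + $358.52 + $609.37 = $4,934.38
Net pay = $10,690.71 − $4,934.38 = $5,756.33

$5,756.33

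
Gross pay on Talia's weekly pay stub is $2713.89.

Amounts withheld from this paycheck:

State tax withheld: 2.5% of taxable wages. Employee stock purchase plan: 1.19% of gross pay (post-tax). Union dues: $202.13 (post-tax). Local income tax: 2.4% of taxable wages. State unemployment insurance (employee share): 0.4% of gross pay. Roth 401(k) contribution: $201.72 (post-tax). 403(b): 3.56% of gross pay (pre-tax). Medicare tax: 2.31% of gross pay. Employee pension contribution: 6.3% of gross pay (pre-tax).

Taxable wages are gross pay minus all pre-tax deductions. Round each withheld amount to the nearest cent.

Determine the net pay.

Employee pension contribution: $2713.89 × 0.063 = $170.98
403(b): $2713.89 × 0.0356 = $96.61
Pre-tax total = $170.98 + $96.61 = $267.59
Taxable wages = $2713.89 − $267.59 = $2446.30
Local income tax: $2446.30 × 0.024 = $58.71
State tax withheld: $2446.30 × 0.025 = $61.16
Medicare tax: $2713.89 × 0.0231 = $62.69
State unemployment insurance (employee share): $2713.89 × 0.004 = $10.86
Union dues: $202.13
Roth 401(k) contribution: $201.72
Employee stock purchase plan: $2713.89 × 0.0119 = $32.30
Total deductions = $170.98 + $96.61 + $58.71 + $61.16 + $62.69 + $10.86 + $202.13 + $201.72 + $32.30 = $897.16
Net pay = $2713.89 − $897.16 = $1816.73

$1816.73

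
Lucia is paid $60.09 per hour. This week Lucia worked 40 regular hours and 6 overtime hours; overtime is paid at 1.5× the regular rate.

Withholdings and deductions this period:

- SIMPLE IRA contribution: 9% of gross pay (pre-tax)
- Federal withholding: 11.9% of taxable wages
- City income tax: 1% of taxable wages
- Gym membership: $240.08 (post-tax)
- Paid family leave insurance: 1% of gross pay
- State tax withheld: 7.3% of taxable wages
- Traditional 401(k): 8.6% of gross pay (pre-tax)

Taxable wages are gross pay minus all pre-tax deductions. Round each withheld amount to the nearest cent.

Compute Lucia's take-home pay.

Regular pay: 40 × $60.09 = $2,403.60
Overtime pay: 6 × $60.09 × 1.5 = $540.81
Gross pay = $2,403.60 + $540.81 = $2,944.41
Traditional 401(k): $2,944.41 × 0.086 = $253.22
SIMPLE IRA contribution: $2,944.41 × 0.09 = $265.00
Pre-tax total = $253.22 + $265.00 = $518.22
Taxable wages = $2,944.41 − $518.22 = $2,426.19
State tax withheld: $2,426.19 × 0.073 = $177.11
Federal withholding: $2,426.19 × 0.119 = $288.72
City income tax: $2,426.19 × 0.01 = $24.26
Paid family leave insurance: $2,944.41 × 0.01 = $29.44
Gym membership: $240.08
Total deductions = $253.22 + $265.00 + $177.11 + $288.72 + $24.26 + $29.44 + $240.08 = $1,277.83
Net pay = $2,944.41 − $1,277.83 = $1,666.58

$1,666.58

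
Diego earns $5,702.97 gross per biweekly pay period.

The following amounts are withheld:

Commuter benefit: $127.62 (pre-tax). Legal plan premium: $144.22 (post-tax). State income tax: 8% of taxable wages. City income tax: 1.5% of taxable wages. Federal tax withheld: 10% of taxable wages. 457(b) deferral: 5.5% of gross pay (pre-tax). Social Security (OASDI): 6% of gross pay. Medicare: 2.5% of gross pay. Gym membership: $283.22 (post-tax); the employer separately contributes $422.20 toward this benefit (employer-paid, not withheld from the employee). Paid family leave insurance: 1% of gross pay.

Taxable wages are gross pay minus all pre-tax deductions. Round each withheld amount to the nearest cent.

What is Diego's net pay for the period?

$3,266.43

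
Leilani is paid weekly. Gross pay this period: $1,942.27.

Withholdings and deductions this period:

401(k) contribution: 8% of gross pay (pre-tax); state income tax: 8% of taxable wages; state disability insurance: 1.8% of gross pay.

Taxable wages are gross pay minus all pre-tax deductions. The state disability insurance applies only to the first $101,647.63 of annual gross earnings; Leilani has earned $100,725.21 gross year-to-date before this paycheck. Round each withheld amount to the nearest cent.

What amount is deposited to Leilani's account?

401(k) contribution: $1,942.27 × 0.08 = $155.38
Taxable wages = $1,942.27 − $155.38 = $1,786.89
State income tax: $1,786.89 × 0.08 = $142.95
State disability insurance: only $101,647.63 − $100,725.21 = $922.42 of this check is subject → $922.42 × 0.018 = $16.60
Total deductions = $155.38 + $142.95 + $16.60 = $314.93
Net pay = $1,942.27 − $314.93 = $1,627.34

$1,627.34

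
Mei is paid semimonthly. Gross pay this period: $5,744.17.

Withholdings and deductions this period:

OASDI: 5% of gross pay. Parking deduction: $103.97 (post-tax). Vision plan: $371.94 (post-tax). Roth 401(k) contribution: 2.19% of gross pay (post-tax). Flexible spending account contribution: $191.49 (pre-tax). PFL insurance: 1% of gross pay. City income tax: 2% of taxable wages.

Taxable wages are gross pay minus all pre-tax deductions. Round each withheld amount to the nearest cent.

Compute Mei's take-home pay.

Flexible spending account contribution: $191.49
Taxable wages = $5,744.17 − $191.49 = $5,552.68
City income tax: $5,552.68 × 0.02 = $111.05
PFL insurance: $5,744.17 × 0.01 = $57.44
OASDI: $5,744.17 × 0.05 = $287.21
Parking deduction: $103.97
Vision plan: $371.94
Roth 401(k) contribution: $5,744.17 × 0.0219 = $125.80
Total deductions = $191.49 + $111.05 + $57.44 + $287.21 + $103.97 + $371.94 + $125.80 = $1,248.90
Net pay = $5,744.17 − $1,248.90 = $4,495.27

$4,495.27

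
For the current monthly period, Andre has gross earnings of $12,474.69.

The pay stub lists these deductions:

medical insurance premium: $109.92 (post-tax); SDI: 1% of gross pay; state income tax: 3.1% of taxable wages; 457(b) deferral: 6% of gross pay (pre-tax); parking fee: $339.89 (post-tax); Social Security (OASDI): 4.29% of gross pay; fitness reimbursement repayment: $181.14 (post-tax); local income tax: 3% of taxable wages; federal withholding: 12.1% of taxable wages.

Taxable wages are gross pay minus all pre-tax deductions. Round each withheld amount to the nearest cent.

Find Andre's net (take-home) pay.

$8,301.18

457(b) deferral: $12,474.69 × 0.06 = $748.48
Taxable wages = $12,474.69 − $748.48 = $11,726.21
Local income tax: $11,726.21 × 0.03 = $351.79
Federal withholding: $11,726.21 × 0.121 = $1,418.87
State income tax: $11,726.21 × 0.031 = $363.51
SDI: $12,474.69 × 0.01 = $124.75
Social Security (OASDI): $12,474.69 × 0.0429 = $535.16
Parking fee: $339.89
Fitness reimbursement repayment: $181.14
Medical insurance premium: $109.92
Total deductions = $748.48 + $351.79 + $1,418.87 + $363.51 + $124.75 + $535.16 + $339.89 + $181.14 + $109.92 = $4,173.51
Net pay = $12,474.69 − $4,173.51 = $8,301.18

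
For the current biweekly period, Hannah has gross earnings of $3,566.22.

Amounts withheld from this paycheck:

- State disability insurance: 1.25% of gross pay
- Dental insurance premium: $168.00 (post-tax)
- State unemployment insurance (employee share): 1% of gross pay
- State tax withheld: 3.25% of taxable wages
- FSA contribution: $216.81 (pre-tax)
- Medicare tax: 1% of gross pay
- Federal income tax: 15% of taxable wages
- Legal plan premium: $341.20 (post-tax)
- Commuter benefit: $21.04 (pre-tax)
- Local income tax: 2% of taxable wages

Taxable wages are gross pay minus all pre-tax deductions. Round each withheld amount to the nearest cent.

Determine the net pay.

FSA contribution: $216.81
Commuter benefit: $21.04
Pre-tax total = $216.81 + $21.04 = $237.85
Taxable wages = $3,566.22 − $237.85 = $3,328.37
State tax withheld: $3,328.37 × 0.0325 = $108.17
Federal income tax: $3,328.37 × 0.15 = $499.26
Local income tax: $3,328.37 × 0.02 = $66.57
State disability insurance: $3,566.22 × 0.0125 = $44.58
State unemployment insurance (employee share): $3,566.22 × 0.01 = $35.66
Medicare tax: $3,566.22 × 0.01 = $35.66
Dental insurance premium: $168.00
Legal plan premium: $341.20
Total deductions = $216.81 + $21.04 + $108.17 + $499.26 + $66.57 + $44.58 + $35.66 + $35.66 + $168.00 + $341.20 = $1,536.95
Net pay = $3,566.22 − $1,536.95 = $2,029.27

$2,029.27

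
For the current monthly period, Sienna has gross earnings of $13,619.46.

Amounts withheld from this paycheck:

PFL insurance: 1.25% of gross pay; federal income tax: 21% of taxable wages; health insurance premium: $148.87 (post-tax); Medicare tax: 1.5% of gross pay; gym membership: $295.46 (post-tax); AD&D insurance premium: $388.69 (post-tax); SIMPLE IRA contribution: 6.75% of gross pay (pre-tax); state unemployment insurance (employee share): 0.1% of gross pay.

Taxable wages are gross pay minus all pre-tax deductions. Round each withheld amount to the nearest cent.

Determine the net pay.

SIMPLE IRA contribution: $13,619.46 × 0.0675 = $919.31
Taxable wages = $13,619.46 − $919.31 = $12,700.15
Federal income tax: $12,700.15 × 0.21 = $2,667.03
Medicare tax: $13,619.46 × 0.015 = $204.29
PFL insurance: $13,619.46 × 0.0125 = $170.24
State unemployment insurance (employee share): $13,619.46 × 0.001 = $13.62
Health insurance premium: $148.87
AD&D insurance premium: $388.69
Gym membership: $295.46
Total deductions = $919.31 + $2,667.03 + $204.29 + $170.24 + $13.62 + $148.87 + $388.69 + $295.46 = $4,807.51
Net pay = $13,619.46 − $4,807.51 = $8,811.95

$8,811.95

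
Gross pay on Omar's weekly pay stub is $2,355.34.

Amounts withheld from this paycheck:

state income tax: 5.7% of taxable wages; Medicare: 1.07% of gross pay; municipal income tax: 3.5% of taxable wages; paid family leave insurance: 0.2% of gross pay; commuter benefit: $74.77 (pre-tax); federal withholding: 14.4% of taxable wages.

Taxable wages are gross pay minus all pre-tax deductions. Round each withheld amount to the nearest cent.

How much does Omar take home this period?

Commuter benefit: $74.77
Taxable wages = $2,355.34 − $74.77 = $2,280.57
Federal withholding: $2,280.57 × 0.144 = $328.40
State income tax: $2,280.57 × 0.057 = $129.99
Municipal income tax: $2,280.57 × 0.035 = $79.82
Medicare: $2,355.34 × 0.0107 = $25.20
Paid family leave insurance: $2,355.34 × 0.002 = $4.71
Total deductions = $74.77 + $328.40 + $129.99 + $79.82 + $25.20 + $4.71 = $642.89
Net pay = $2,355.34 − $642.89 = $1,712.45

$1,712.45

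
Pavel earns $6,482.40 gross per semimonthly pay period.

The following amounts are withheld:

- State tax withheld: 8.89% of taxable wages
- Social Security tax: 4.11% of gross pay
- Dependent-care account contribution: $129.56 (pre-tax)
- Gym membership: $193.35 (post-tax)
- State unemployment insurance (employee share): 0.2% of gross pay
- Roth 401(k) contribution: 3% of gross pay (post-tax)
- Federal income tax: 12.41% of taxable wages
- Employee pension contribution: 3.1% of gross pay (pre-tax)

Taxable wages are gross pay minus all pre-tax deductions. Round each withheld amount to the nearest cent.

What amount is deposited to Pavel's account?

Dependent-care account contribution: $129.56
Employee pension contribution: $6,482.40 × 0.031 = $200.95
Pre-tax total = $129.56 + $200.95 = $330.51
Taxable wages = $6,482.40 − $330.51 = $6,151.89
State tax withheld: $6,151.89 × 0.0889 = $546.90
Federal income tax: $6,151.89 × 0.1241 = $763.45
State unemployment insurance (employee share): $6,482.40 × 0.002 = $12.96
Social Security tax: $6,482.40 × 0.0411 = $266.43
Roth 401(k) contribution: $6,482.40 × 0.03 = $194.47
Gym membership: $193.35
Total deductions = $129.56 + $200.95 + $546.90 + $763.45 + $12.96 + $266.43 + $194.47 + $193.35 = $2,308.07
Net pay = $6,482.40 − $2,308.07 = $4,174.33

$4,174.33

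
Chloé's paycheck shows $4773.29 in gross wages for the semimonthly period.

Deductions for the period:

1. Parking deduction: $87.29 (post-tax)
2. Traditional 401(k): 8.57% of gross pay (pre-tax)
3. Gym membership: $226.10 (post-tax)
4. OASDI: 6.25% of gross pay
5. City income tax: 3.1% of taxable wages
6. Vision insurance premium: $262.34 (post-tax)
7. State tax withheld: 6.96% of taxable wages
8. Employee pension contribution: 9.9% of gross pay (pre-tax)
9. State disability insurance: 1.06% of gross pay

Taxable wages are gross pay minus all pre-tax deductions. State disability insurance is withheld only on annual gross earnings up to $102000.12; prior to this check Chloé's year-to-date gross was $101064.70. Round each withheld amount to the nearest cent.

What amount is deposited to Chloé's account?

Employee pension contribution: $4773.29 × 0.099 = $472.56
Traditional 401(k): $4773.29 × 0.0857 = $409.07
Pre-tax total = $472.56 + $409.07 = $881.63
Taxable wages = $4773.29 − $881.63 = $3891.66
City income tax: $3891.66 × 0.031 = $120.64
State tax withheld: $3891.66 × 0.0696 = $270.86
OASDI: $4773.29 × 0.0625 = $298.33
State disability insurance: only $102000.12 − $101064.70 = $935.42 of this check is subject → $935.42 × 0.0106 = $9.92
Gym membership: $226.10
Parking deduction: $87.29
Vision insurance premium: $262.34
Total deductions = $472.56 + $409.07 + $120.64 + $270.86 + $298.33 + $9.92 + $226.10 + $87.29 + $262.34 = $2157.11
Net pay = $4773.29 − $2157.11 = $2616.18

$2616.18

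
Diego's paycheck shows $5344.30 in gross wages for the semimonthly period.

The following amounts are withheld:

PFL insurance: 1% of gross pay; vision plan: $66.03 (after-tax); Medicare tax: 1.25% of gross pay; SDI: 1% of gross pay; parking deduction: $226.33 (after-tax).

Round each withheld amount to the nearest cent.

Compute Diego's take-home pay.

SDI: $5344.30 × 0.01 = $53.44
Medicare tax: $5344.30 × 0.0125 = $66.80
PFL insurance: $5344.30 × 0.01 = $53.44
Parking deduction: $226.33
Vision plan: $66.03
Total deductions = $53.44 + $66.80 + $53.44 + $226.33 + $66.03 = $466.04
Net pay = $5344.30 − $466.04 = $4878.26

$4878.26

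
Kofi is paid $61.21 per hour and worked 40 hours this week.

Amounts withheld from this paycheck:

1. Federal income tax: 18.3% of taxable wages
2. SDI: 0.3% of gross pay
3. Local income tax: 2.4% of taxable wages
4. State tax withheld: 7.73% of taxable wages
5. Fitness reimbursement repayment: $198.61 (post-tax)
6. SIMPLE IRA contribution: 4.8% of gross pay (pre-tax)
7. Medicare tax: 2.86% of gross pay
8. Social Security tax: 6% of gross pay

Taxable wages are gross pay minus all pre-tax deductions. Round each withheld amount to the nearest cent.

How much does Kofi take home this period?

$1245.33

Gross pay: 40 × $61.21 = $2448.40
SIMPLE IRA contribution: $2448.40 × 0.048 = $117.52
Taxable wages = $2448.40 − $117.52 = $2330.88
Local income tax: $2330.88 × 0.024 = $55.94
State tax withheld: $2330.88 × 0.0773 = $180.18
Federal income tax: $2330.88 × 0.183 = $426.55
SDI: $2448.40 × 0.003 = $7.35
Social Security tax: $2448.40 × 0.06 = $146.90
Medicare tax: $2448.40 × 0.0286 = $70.02
Fitness reimbursement repayment: $198.61
Total deductions = $117.52 + $55.94 + $180.18 + $426.55 + $7.35 + $146.90 + $70.02 + $198.61 = $1203.07
Net pay = $2448.40 − $1203.07 = $1245.33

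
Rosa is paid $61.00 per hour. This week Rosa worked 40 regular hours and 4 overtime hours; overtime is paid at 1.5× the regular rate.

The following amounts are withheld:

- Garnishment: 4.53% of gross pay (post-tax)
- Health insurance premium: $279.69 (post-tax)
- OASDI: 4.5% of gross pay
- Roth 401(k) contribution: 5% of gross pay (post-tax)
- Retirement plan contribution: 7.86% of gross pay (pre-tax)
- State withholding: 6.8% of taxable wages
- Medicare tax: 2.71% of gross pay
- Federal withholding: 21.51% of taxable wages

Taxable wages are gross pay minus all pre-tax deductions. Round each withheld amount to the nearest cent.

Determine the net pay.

$1,104.10

Regular pay: 40 × $61.00 = $2,440.00
Overtime pay: 4 × $61.00 × 1.5 = $366.00
Gross pay = $2,440.00 + $366.00 = $2,806.00
Retirement plan contribution: $2,806.00 × 0.0786 = $220.55
Taxable wages = $2,806.00 − $220.55 = $2,585.45
State withholding: $2,585.45 × 0.068 = $175.81
Federal withholding: $2,585.45 × 0.2151 = $556.13
Medicare tax: $2,806.00 × 0.0271 = $76.04
OASDI: $2,806.00 × 0.045 = $126.27
Garnishment: $2,806.00 × 0.0453 = $127.11
Roth 401(k) contribution: $2,806.00 × 0.05 = $140.30
Health insurance premium: $279.69
Total deductions = $220.55 + $175.81 + $556.13 + $76.04 + $126.27 + $127.11 + $140.30 + $279.69 = $1,701.90
Net pay = $2,806.00 − $1,701.90 = $1,104.10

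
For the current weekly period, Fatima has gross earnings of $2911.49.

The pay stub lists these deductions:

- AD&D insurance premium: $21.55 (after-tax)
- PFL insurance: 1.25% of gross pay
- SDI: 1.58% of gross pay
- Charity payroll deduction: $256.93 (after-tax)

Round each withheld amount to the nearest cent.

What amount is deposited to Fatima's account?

$2550.62

PFL insurance: $2911.49 × 0.0125 = $36.39
SDI: $2911.49 × 0.0158 = $46.00
AD&D insurance premium: $21.55
Charity payroll deduction: $256.93
Total deductions = $36.39 + $46.00 + $21.55 + $256.93 = $360.87
Net pay = $2911.49 − $360.87 = $2550.62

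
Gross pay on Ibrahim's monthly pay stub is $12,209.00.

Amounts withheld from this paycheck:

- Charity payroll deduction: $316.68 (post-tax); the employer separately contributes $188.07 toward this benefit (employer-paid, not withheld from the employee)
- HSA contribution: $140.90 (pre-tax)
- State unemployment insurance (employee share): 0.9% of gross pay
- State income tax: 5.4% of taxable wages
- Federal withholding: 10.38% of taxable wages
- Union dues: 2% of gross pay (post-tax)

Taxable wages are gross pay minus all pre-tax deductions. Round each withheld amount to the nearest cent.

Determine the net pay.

HSA contribution: $140.90
Taxable wages = $12,209.00 − $140.90 = $12,068.10
State income tax: $12,068.10 × 0.054 = $651.68
Federal withholding: $12,068.10 × 0.1038 = $1,252.67
State unemployment insurance (employee share): $12,209.00 × 0.009 = $109.88
Union dues: $12,209.00 × 0.02 = $244.18
Charity payroll deduction: $316.68
(Employer's $188.07 toward charity payroll deduction is not withheld from the employee.)
Total deductions = $140.90 + $651.68 + $1,252.67 + $109.88 + $244.18 + $316.68 = $2,715.99
Net pay = $12,209.00 − $2,715.99 = $9,493.01

$9,493.01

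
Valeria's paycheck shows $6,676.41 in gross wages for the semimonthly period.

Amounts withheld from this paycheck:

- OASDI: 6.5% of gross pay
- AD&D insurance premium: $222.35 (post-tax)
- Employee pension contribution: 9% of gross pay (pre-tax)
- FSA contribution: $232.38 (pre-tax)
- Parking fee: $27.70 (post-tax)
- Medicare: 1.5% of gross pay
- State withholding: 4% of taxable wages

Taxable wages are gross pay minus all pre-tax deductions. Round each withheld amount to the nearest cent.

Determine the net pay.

$4,825.25

FSA contribution: $232.38
Employee pension contribution: $6,676.41 × 0.09 = $600.88
Pre-tax total = $232.38 + $600.88 = $833.26
Taxable wages = $6,676.41 − $833.26 = $5,843.15
State withholding: $5,843.15 × 0.04 = $233.73
OASDI: $6,676.41 × 0.065 = $433.97
Medicare: $6,676.41 × 0.015 = $100.15
AD&D insurance premium: $222.35
Parking fee: $27.70
Total deductions = $232.38 + $600.88 + $233.73 + $433.97 + $100.15 + $222.35 + $27.70 = $1,851.16
Net pay = $6,676.41 − $1,851.16 = $4,825.25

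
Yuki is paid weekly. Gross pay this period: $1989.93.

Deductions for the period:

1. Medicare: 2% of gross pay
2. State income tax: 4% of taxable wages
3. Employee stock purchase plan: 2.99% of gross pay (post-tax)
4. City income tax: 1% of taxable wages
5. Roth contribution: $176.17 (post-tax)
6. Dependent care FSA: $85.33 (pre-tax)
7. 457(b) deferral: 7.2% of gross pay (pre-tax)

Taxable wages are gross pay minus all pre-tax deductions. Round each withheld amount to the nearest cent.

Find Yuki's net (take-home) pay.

$1397.80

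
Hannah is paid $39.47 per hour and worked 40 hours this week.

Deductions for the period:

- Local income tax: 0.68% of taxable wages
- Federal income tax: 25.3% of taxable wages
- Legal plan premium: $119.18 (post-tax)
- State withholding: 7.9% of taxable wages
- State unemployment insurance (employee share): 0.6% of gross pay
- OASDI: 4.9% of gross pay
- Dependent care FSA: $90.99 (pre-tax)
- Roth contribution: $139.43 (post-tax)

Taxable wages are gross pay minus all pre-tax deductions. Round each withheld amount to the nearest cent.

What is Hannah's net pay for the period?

$638.29

Gross pay: 40 × $39.47 = $1,578.80
Dependent care FSA: $90.99
Taxable wages = $1,578.80 − $90.99 = $1,487.81
State withholding: $1,487.81 × 0.079 = $117.54
Local income tax: $1,487.81 × 0.0068 = $10.12
Federal income tax: $1,487.81 × 0.253 = $376.42
OASDI: $1,578.80 × 0.049 = $77.36
State unemployment insurance (employee share): $1,578.80 × 0.006 = $9.47
Legal plan premium: $119.18
Roth contribution: $139.43
Total deductions = $90.99 + $117.54 + $10.12 + $376.42 + $77.36 + $9.47 + $119.18 + $139.43 = $940.51
Net pay = $1,578.80 − $940.51 = $638.29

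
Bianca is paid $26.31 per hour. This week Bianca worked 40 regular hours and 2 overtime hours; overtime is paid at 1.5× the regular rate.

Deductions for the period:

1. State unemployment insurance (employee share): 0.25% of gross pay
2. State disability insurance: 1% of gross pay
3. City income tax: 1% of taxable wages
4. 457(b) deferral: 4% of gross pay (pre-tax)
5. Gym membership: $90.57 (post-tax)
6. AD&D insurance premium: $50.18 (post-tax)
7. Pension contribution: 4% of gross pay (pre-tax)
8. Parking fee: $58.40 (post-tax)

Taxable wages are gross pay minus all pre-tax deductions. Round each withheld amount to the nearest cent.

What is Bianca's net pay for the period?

Regular pay: 40 × $26.31 = $1,052.40
Overtime pay: 2 × $26.31 × 1.5 = $78.93
Gross pay = $1,052.40 + $78.93 = $1,131.33
Pension contribution: $1,131.33 × 0.04 = $45.25
457(b) deferral: $1,131.33 × 0.04 = $45.25
Pre-tax total = $45.25 + $45.25 = $90.50
Taxable wages = $1,131.33 − $90.50 = $1,040.83
City income tax: $1,040.83 × 0.01 = $10.41
State disability insurance: $1,131.33 × 0.01 = $11.31
State unemployment insurance (employee share): $1,131.33 × 0.0025 = $2.83
Gym membership: $90.57
Parking fee: $58.40
AD&D insurance premium: $50.18
Total deductions = $45.25 + $45.25 + $10.41 + $11.31 + $2.83 + $90.57 + $58.40 + $50.18 = $314.20
Net pay = $1,131.33 − $314.20 = $817.13

$817.13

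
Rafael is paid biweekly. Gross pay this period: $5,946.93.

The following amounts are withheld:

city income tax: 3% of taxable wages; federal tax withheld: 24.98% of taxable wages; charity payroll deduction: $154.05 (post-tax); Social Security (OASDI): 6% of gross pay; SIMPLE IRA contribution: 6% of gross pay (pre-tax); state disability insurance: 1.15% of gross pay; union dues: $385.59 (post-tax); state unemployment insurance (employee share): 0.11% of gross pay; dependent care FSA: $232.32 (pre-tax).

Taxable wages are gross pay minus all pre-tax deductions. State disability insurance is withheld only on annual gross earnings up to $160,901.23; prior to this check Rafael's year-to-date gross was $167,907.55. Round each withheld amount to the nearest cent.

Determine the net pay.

$2,955.68

SIMPLE IRA contribution: $5,946.93 × 0.06 = $356.82
Dependent care FSA: $232.32
Pre-tax total = $356.82 + $232.32 = $589.14
Taxable wages = $5,946.93 − $589.14 = $5,357.79
City income tax: $5,357.79 × 0.03 = $160.73
Federal tax withheld: $5,357.79 × 0.2498 = $1,338.38
State unemployment insurance (employee share): $5,946.93 × 0.0011 = $6.54
Social Security (OASDI): $5,946.93 × 0.06 = $356.82
State disability insurance: annual cap $160,901.23 already reached (YTD $167,907.55), so $0.00
Charity payroll deduction: $154.05
Union dues: $385.59
Total deductions = $356.82 + $232.32 + $160.73 + $1,338.38 + $6.54 + $356.82 + $0.00 + $154.05 + $385.59 = $2,991.25
Net pay = $5,946.93 − $2,991.25 = $2,955.68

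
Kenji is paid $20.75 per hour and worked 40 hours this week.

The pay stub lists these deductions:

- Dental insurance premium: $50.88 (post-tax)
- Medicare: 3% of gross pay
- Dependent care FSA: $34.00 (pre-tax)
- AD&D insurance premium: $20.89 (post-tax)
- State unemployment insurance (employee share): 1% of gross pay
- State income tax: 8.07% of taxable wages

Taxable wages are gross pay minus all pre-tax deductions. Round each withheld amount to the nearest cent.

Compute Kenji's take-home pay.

Gross pay: 40 × $20.75 = $830.00
Dependent care FSA: $34.00
Taxable wages = $830.00 − $34.00 = $796.00
State income tax: $796.00 × 0.0807 = $64.24
State unemployment insurance (employee share): $830.00 × 0.01 = $8.30
Medicare: $830.00 × 0.03 = $24.90
AD&D insurance premium: $20.89
Dental insurance premium: $50.88
Total deductions = $34.00 + $64.24 + $8.30 + $24.90 + $20.89 + $50.88 = $203.21
Net pay = $830.00 − $203.21 = $626.79

$626.79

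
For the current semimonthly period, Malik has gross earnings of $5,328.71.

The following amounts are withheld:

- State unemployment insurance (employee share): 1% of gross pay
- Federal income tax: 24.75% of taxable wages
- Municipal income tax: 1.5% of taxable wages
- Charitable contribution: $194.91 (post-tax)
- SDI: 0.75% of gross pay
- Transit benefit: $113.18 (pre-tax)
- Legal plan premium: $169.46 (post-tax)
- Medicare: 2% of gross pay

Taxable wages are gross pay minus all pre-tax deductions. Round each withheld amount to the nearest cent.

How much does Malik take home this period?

Transit benefit: $113.18
Taxable wages = $5,328.71 − $113.18 = $5,215.53
Municipal income tax: $5,215.53 × 0.015 = $78.23
Federal income tax: $5,215.53 × 0.2475 = $1,290.84
State unemployment insurance (employee share): $5,328.71 × 0.01 = $53.29
SDI: $5,328.71 × 0.0075 = $39.97
Medicare: $5,328.71 × 0.02 = $106.57
Legal plan premium: $169.46
Charitable contribution: $194.91
Total deductions = $113.18 + $78.23 + $1,290.84 + $53.29 + $39.97 + $106.57 + $169.46 + $194.91 = $2,046.45
Net pay = $5,328.71 − $2,046.45 = $3,282.26

$3,282.26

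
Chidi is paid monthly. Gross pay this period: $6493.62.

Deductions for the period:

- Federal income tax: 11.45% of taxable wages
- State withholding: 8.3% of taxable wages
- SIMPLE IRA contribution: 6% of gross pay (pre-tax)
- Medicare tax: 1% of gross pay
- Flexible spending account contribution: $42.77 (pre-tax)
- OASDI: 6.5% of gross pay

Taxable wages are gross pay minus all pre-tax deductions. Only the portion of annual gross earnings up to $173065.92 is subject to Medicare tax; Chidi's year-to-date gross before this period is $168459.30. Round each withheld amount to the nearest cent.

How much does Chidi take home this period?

Flexible spending account contribution: $42.77
SIMPLE IRA contribution: $6493.62 × 0.06 = $389.62
Pre-tax total = $42.77 + $389.62 = $432.39
Taxable wages = $6493.62 − $432.39 = $6061.23
State withholding: $6061.23 × 0.083 = $503.08
Federal income tax: $6061.23 × 0.1145 = $694.01
OASDI: $6493.62 × 0.065 = $422.09
Medicare tax: only $173065.92 − $168459.30 = $4606.62 of this check is subject → $4606.62 × 0.01 = $46.07
Total deductions = $42.77 + $389.62 + $503.08 + $694.01 + $422.09 + $46.07 = $2097.64
Net pay = $6493.62 − $2097.64 = $4395.98

$4395.98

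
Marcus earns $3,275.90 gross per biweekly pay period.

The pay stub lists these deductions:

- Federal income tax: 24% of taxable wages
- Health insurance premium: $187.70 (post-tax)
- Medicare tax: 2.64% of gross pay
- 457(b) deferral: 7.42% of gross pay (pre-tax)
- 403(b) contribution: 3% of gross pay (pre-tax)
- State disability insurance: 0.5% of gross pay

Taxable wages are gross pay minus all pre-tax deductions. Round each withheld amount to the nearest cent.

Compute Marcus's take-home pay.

$1,939.70

457(b) deferral: $3,275.90 × 0.0742 = $243.07
403(b) contribution: $3,275.90 × 0.03 = $98.28
Pre-tax total = $243.07 + $98.28 = $341.35
Taxable wages = $3,275.90 − $341.35 = $2,934.55
Federal income tax: $2,934.55 × 0.24 = $704.29
Medicare tax: $3,275.90 × 0.0264 = $86.48
State disability insurance: $3,275.90 × 0.005 = $16.38
Health insurance premium: $187.70
Total deductions = $243.07 + $98.28 + $704.29 + $86.48 + $16.38 + $187.70 = $1,336.20
Net pay = $3,275.90 − $1,336.20 = $1,939.70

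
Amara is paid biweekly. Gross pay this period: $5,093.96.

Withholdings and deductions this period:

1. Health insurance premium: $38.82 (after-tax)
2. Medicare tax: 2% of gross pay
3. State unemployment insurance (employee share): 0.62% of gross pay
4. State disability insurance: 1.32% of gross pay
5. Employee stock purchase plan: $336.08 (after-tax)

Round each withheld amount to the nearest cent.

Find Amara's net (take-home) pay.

State disability insurance: $5,093.96 × 0.0132 = $67.24
State unemployment insurance (employee share): $5,093.96 × 0.0062 = $31.58
Medicare tax: $5,093.96 × 0.02 = $101.88
Health insurance premium: $38.82
Employee stock purchase plan: $336.08
Total deductions = $67.24 + $31.58 + $101.88 + $38.82 + $336.08 = $575.60
Net pay = $5,093.96 − $575.60 = $4,518.36

$4,518.36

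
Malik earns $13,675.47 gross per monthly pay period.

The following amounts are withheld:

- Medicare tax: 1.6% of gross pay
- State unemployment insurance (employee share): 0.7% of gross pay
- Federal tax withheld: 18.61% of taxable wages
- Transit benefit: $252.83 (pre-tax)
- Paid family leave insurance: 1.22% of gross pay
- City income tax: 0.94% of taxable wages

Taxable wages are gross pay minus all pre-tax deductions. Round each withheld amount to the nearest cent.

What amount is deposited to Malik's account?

$10,317.14

Transit benefit: $252.83
Taxable wages = $13,675.47 − $252.83 = $13,422.64
City income tax: $13,422.64 × 0.0094 = $126.17
Federal tax withheld: $13,422.64 × 0.1861 = $2,497.95
Paid family leave insurance: $13,675.47 × 0.0122 = $166.84
Medicare tax: $13,675.47 × 0.016 = $218.81
State unemployment insurance (employee share): $13,675.47 × 0.007 = $95.73
Total deductions = $252.83 + $126.17 + $2,497.95 + $166.84 + $218.81 + $95.73 = $3,358.33
Net pay = $13,675.47 − $3,358.33 = $10,317.14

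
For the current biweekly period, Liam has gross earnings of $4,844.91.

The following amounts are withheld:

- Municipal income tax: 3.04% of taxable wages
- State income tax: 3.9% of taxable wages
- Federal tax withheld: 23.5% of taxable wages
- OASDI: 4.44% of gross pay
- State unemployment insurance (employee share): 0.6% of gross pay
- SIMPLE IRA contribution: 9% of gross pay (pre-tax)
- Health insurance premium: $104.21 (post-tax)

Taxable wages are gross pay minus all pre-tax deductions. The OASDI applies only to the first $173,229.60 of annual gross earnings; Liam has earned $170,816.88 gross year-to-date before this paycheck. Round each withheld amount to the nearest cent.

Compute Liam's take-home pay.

$2,826.41

SIMPLE IRA contribution: $4,844.91 × 0.09 = $436.04
Taxable wages = $4,844.91 − $436.04 = $4,408.87
Municipal income tax: $4,408.87 × 0.0304 = $134.03
Federal tax withheld: $4,408.87 × 0.235 = $1,036.08
State income tax: $4,408.87 × 0.039 = $171.95
OASDI: only $173,229.60 − $170,816.88 = $2,412.72 of this check is subject → $2,412.72 × 0.0444 = $107.12
State unemployment insurance (employee share): $4,844.91 × 0.006 = $29.07
Health insurance premium: $104.21
Total deductions = $436.04 + $134.03 + $1,036.08 + $171.95 + $107.12 + $29.07 + $104.21 = $2,018.50
Net pay = $4,844.91 − $2,018.50 = $2,826.41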